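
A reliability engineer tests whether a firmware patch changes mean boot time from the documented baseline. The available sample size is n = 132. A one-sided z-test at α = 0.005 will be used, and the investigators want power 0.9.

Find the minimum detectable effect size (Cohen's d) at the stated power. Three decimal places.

Required noncentrality: δ = z_{0.005} + z_{0.10} = 2.576 + 1.282 = 3.857.
δ = d·√n ⇒ d = δ/√n = 3.857/√132 = 0.3357.

d ≈ 0.336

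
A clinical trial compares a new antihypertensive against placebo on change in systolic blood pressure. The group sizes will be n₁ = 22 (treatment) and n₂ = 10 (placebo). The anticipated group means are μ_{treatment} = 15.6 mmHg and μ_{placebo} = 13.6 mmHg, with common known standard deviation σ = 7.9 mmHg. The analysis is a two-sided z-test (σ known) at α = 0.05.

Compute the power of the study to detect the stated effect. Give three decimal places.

Power ≈ 0.102

Standardized effect: d = |μ_{treatment} − μ_{placebo}| / σ = |15.6 − 13.6| / 7.9 = 0.2532
Noncentrality parameter: δ = d / √(1/n₁ + 1/n₂) = 0.2532 / √(1/22 + 1/10) = 0.6638
Two-sided α = 0.05 → critical value z_{0.025} = 1.960.
Power = Φ(δ − 1.960) + Φ(−δ − 1.960) = Φ(-1.296) + Φ(-2.624) = 0.0975 + 0.0043 = 0.1018.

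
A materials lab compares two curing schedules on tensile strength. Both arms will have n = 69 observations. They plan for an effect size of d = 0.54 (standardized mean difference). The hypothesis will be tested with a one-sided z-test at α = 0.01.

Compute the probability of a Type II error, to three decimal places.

β ≈ 0.199

Noncentrality parameter: δ = d·√(n/2) = 0.54 × √(69/2) = 3.1718
Critical value for a one-sided test at α = 0.01: z_α = 2.326.
Power = P(Z > 2.326 − δ) = Φ(0.845) = 0.8011.
Type II error: β = 1 − power = 1 − 0.8011 = 0.1989.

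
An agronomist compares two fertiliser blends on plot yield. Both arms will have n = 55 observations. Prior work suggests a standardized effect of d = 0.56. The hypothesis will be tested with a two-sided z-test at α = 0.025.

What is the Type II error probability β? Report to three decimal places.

β ≈ 0.243

Noncentrality parameter: δ = d·√(n/2) = 0.56 × √(55/2) = 2.9367
Critical value for a two-sided test at α = 0.025: z_{α/2} = 2.241.
Power = Φ(δ − 2.241) + Φ(−δ − 2.241) = Φ(0.695) + Φ(-5.178) = 0.7566 + 0.0000 = 0.7566.
Type II error: β = 1 − power = 1 − 0.7566 = 0.2434.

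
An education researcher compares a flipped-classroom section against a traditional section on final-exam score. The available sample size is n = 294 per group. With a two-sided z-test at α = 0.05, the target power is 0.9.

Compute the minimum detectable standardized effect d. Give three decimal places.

d ≈ 0.267

Required noncentrality: δ = z_{0.025} + z_{0.10} = 1.960 + 1.282 = 3.242.
(Lower-tail contribution to power is negligible for δ > 0.)
δ = d·√(n/2) ⇒ d = δ/√(n/2) = 3.242/√(294/2) = 0.2674.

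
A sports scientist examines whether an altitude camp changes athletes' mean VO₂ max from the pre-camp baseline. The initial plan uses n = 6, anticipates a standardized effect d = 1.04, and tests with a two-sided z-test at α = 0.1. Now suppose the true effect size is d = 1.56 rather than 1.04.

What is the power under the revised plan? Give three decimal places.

With d = 1.56: δ = d·√n = 1.56 × √6 = 3.8212. Critical value z_{0.05} = 1.645.
Revised power = Φ(δ − 1.645) + Φ(−δ − 1.645) = Φ(2.176) + Φ(-5.466) = 0.9852 + 0.0000 = 0.9852.

Power ≈ 0.985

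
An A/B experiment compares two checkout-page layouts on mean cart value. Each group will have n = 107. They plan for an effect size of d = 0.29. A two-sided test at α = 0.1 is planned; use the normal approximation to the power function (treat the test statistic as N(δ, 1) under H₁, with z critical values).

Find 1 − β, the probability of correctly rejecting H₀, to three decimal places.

Noncentrality parameter: δ = d·√(n/2) = 0.29 × √(107/2) = 2.1212
Two-sided α = 0.1 → critical value z_{0.05} = 1.645.
Power = Φ(δ − 1.645) + Φ(−δ − 1.645) = Φ(0.476) + Φ(-3.766) = 0.6831 + 0.0001 = 0.6832.

Power ≈ 0.683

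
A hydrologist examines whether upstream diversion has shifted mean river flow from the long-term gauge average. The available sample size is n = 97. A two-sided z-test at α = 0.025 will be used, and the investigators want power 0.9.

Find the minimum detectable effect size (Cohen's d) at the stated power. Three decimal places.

d ≈ 0.358

Need Φ(δ − 2.241) = 0.9, so δ = 2.241 + 1.282 = 3.523.
(Lower-tail contribution to power is negligible for δ > 0.)
δ = d·√n ⇒ d = δ/√n = 3.523/√97 = 0.3577.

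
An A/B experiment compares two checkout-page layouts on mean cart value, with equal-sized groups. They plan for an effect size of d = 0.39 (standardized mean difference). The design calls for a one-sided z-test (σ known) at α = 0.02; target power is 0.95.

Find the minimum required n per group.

n = 180 per group

For power 0.95 need Φ(δ − z_{0.02}) = 0.95, so δ = z_{0.02} + z_{0.05} = 2.054 + 1.645 = 3.699.
δ = d·√(n/2) ⇒ n = 2(δ/d)² = 2 × (3.699 / 0.39)² = 179.88.
Rounding up, n = 180 per group.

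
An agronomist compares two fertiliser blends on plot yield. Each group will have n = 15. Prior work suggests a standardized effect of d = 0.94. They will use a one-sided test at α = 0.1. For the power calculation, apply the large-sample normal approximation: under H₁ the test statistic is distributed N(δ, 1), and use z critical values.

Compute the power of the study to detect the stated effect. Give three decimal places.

Power ≈ 0.902

Noncentrality parameter: δ = d·√(n/2) = 0.94 × √(15/2) = 2.5743
One-sided α = 0.1 → critical value z_{0.1} = 1.282.
Power = P(Z > 1.282 − δ) = Φ(1.293) = 0.9020.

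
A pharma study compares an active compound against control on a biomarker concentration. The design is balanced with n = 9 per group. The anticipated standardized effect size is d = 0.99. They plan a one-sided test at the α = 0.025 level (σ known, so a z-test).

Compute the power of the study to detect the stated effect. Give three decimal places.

Power ≈ 0.556

Noncentrality parameter: δ = d·√(n/2) = 0.99 × √(9/2) = 2.1001
One-sided α = 0.025 → critical value z_{0.025} = 1.960.
Power = P(Z > 1.960 − δ) = Φ(0.140) = 0.5557.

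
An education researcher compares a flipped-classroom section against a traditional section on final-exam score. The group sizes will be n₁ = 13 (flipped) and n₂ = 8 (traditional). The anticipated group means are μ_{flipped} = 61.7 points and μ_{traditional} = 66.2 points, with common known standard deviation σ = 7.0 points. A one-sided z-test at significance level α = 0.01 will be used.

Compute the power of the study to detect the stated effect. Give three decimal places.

Standardized effect: d = |μ_{flipped} − μ_{traditional}| / σ = |61.7 − 66.2| / 7.0 = 0.6429
Noncentrality parameter: δ = d / √(1/n₁ + 1/n₂) = 0.6429 / √(1/13 + 1/8) = 1.4306
Critical value for a one-sided test at α = 0.01: z_α = 2.326.
Power = Φ(δ − 2.326) = Φ(-0.896) = 0.1852.

Power ≈ 0.185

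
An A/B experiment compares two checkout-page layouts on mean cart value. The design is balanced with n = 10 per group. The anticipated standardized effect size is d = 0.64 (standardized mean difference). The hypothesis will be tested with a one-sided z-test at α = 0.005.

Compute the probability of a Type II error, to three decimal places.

β ≈ 0.874

Noncentrality parameter: δ = d·√(n/2) = 0.64 × √(10/2) = 1.4311
Critical value for a one-sided test at α = 0.005: z_α = 2.576.
Power = P(Z > 2.576 − δ) = Φ(-1.145) = 0.1262.
Type II error: β = 1 − power = 1 − 0.1262 = 0.8738.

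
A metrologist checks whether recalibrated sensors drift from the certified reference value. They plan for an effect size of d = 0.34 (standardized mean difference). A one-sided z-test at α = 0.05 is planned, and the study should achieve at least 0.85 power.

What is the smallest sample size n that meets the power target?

Set Φ(δ − 1.645) = 0.85; then δ − 1.645 = Φ⁻¹(0.85) = 1.036, giving δ = 2.681.
δ = d·√n ⇒ n = (δ/d)² = (2.681 / 0.34)² = 62.19.
Rounding up, n = 63.

n = 63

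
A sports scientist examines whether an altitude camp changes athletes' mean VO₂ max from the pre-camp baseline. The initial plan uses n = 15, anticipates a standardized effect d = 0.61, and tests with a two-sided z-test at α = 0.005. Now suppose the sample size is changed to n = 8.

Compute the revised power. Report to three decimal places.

Power ≈ 0.140

With n = 8: δ = d·√n = 0.61 × √8 = 1.7253. Critical value z_{0.0025} = 2.807.
Revised power = Φ(δ − 2.807) + Φ(−δ − 2.807) = Φ(-1.082) + Φ(-4.532) = 0.1397 + 0.0000 = 0.1397.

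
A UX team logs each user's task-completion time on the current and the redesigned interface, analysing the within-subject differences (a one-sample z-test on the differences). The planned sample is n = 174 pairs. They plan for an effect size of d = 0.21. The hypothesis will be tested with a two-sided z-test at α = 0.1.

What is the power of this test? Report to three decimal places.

Noncentrality parameter: λ = d·√n = 0.21 × √174 = 2.7701
Critical value for a two-sided test at α = 0.1: z_{α/2} = 1.645.
Power = Φ(λ − 1.645) + Φ(−λ − 1.645) = Φ(1.125) + Φ(-4.415) = 0.8698 + 0.0000 = 0.8698.

Power ≈ 0.870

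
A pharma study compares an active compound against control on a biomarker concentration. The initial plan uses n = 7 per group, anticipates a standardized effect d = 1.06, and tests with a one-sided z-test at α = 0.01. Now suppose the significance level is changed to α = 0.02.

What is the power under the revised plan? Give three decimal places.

δ = d·√(n/2) = 1.06 × √(7/2) = 1.9831 (unchanged). New critical value: z_{0.02} = 2.054.
Revised power = P(Z > 2.054 − δ) = Φ(-0.071) = 0.4718.

Power ≈ 0.472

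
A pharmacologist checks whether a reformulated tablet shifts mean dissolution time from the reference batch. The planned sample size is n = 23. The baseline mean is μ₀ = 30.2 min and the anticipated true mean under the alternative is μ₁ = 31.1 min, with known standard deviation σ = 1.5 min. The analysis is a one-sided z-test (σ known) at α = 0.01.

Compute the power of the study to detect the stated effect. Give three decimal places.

Standardized effect: d = |μ₁ − μ₀| / σ = |31.1 − 30.2| / 1.5 = 0.6000
Noncentrality parameter: λ = d·√n = 0.6000 × √23 = 2.8775
One-sided α = 0.01 → critical value z_{0.01} = 2.326.
Power = Φ(λ − 2.326) = Φ(0.551) = 0.7092.

Power ≈ 0.709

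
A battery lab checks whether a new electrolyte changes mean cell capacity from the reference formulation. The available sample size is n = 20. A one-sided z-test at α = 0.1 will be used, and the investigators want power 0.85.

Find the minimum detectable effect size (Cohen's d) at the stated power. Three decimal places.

Required noncentrality: δ = z_{0.1} + z_{0.15} = 1.282 + 1.036 = 2.318.
δ = d·√n ⇒ d = δ/√n = 2.318/√20 = 0.5183.

d ≈ 0.518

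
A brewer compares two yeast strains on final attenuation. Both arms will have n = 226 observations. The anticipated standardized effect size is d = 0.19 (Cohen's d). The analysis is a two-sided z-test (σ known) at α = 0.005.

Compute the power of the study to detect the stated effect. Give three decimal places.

Noncentrality parameter: δ = d·√(n/2) = 0.19 × √(226/2) = 2.0197
Critical value for a two-sided test at α = 0.005: z_{α/2} = 2.807.
Power = Φ(δ − 2.807) + Φ(−δ − 2.807) = Φ(-0.787) + Φ(-4.827) = 0.2156 + 0.0000 = 0.2156.

Power ≈ 0.216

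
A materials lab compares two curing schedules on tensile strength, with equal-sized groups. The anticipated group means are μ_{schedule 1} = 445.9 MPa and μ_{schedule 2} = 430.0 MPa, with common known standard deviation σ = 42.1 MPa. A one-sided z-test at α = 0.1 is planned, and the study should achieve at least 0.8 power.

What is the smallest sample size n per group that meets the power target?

Standardized effect: d = |μ_{schedule 1} − μ_{schedule 2}| / σ = |445.9 − 430.0| / 42.1 = 0.3777
Set Φ(δ − 1.282) = 0.8; then δ − 1.282 = Φ⁻¹(0.8) = 0.842, giving δ = 2.123.
δ = d·√(n/2) ⇒ n = 2(δ/d)² = 2 × (2.123 / 0.3777)² = 63.21.
Round up to the next whole unit.

n = 64 per group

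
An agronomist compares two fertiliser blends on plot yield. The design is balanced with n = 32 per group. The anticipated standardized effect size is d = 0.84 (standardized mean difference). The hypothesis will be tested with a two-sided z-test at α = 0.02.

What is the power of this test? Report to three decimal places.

Noncentrality parameter: δ = d·√(n/2) = 0.84 × √(32/2) = 3.3600
Two-sided α = 0.02 → critical value z_{0.01} = 2.326.
Power = Φ(δ − 2.326) + Φ(−δ − 2.326) = Φ(1.034) + Φ(-5.686) = 0.8494 + 0.0000 = 0.8494.

Power ≈ 0.849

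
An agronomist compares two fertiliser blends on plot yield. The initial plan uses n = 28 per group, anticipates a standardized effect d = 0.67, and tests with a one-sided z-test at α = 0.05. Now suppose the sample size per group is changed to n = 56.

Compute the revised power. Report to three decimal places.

With n = 56 per group: δ = d·√(n/2) = 0.67 × √(56/2) = 3.5453. Critical value z_{0.05} = 1.645.
Revised power = Φ(δ − 1.645) = Φ(1.900) = 0.9713.

Power ≈ 0.971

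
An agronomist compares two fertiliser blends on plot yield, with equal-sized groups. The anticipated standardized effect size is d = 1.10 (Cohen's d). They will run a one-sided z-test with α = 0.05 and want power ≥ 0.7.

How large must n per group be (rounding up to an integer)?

For power 0.7 need Φ(δ − z_{0.05}) = 0.7, so δ = z_{0.05} + z_{0.30} = 1.645 + 0.524 = 2.169.
δ = d·√(n/2) ⇒ n = 2(δ/d)² = 2 × (2.169 / 1.10)² = 7.78.
Rounding up, n = 8 per group.

n = 8 per group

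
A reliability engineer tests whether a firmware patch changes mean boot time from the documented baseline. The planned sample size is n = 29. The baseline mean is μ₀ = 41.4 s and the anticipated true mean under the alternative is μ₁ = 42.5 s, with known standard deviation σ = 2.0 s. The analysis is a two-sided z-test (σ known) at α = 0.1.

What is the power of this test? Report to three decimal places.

Standardized effect: d = |μ₁ − μ₀| / σ = |42.5 − 41.4| / 2.0 = 0.5500
Noncentrality parameter: δ = d·√n = 0.5500 × √29 = 2.9618
Two-sided α = 0.1 → critical value z_{0.05} = 1.645.
Power = Φ(δ − 1.645) + Φ(−δ − 1.645) = Φ(1.317) + Φ(-4.607) = 0.9061 + 0.0000 = 0.9061.

Power ≈ 0.906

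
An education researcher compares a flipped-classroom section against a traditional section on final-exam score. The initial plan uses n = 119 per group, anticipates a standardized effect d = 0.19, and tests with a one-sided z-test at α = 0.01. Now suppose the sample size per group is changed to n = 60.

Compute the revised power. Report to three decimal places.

With n = 60 per group: δ = d·√(n/2) = 0.19 × √(60/2) = 1.0407. Critical value z_{0.01} = 2.326.
Revised power = P(Z > 2.326 − δ) = Φ(-1.286) = 0.0993.

Power ≈ 0.099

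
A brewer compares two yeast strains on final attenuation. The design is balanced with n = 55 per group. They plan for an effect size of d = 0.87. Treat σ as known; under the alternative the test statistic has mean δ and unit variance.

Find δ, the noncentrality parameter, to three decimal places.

δ = d·√(n/2) = 0.87 × √(55/2) = 4.5623

δ ≈ 4.562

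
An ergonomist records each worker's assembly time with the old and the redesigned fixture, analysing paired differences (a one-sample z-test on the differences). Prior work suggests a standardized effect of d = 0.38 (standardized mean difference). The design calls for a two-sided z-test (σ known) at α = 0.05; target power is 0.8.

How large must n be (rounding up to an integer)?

n = 55

Set Φ(δ − 1.960) = 0.8; then δ − 1.960 = Φ⁻¹(0.8) = 0.842, giving δ = 2.802.
(For δ > 0 the lower-tail rejection region contributes negligibly to power, so the one-term inversion is standard.)
δ = d·√n ⇒ n = (δ/d)² = (2.802 / 0.38)² = 54.36.
Round up to the next whole unit.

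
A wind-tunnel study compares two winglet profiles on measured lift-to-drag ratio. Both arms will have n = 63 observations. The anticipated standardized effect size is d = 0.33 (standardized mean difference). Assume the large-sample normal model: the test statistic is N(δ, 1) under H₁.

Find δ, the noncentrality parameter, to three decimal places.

δ = d·√(n/2) = 0.33 × √(63/2) = 1.8521

δ ≈ 1.852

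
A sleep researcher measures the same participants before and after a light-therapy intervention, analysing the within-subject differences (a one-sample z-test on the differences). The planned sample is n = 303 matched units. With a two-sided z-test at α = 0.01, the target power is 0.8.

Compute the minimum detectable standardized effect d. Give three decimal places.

d ≈ 0.196

Need Φ(δ − 2.576) = 0.8, so δ = 2.576 + 0.842 = 3.417.
(Lower-tail contribution to power is negligible for δ > 0.)
δ = d·√n ⇒ d = δ/√n = 3.417/√303 = 0.1963.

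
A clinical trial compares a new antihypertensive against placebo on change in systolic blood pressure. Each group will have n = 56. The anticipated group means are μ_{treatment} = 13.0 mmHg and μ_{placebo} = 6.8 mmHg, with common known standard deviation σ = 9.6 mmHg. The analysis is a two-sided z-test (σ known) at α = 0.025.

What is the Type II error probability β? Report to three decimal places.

β ≈ 0.120

Standardized effect: d = |μ_{treatment} − μ_{placebo}| / σ = |13.0 − 6.8| / 9.6 = 0.6458
Noncentrality parameter: δ = d·√(n/2) = 0.6458 × √(56/2) = 3.4174
Critical value for a two-sided test at α = 0.025: z_{α/2} = 2.241.
Power = Φ(δ − 2.241) + Φ(−δ − 2.241) = Φ(1.176) + Φ(-5.659) = 0.8802 + 0.0000 = 0.8802.
Type II error: β = 1 − power = 1 − 0.8802 = 0.1198.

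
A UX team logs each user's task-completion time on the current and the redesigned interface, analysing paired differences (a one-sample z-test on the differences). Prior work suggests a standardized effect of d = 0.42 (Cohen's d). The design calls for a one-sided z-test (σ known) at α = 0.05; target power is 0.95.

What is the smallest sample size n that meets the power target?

n = 62

For power 0.95 need Φ(δ − z_{0.05}) = 0.95, so δ = z_{0.05} + z_{0.05} = 1.645 + 1.645 = 3.290.
δ = d·√n ⇒ n = (δ/d)² = (3.290 / 0.42)² = 61.35.
Round up to the next whole unit.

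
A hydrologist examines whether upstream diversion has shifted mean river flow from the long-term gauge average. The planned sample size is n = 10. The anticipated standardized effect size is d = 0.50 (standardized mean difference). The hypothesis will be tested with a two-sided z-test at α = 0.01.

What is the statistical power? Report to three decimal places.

Noncentrality parameter: δ = d·√n = 0.50 × √10 = 1.5811
Critical value for a two-sided test at α = 0.01: z_{α/2} = 2.576.
Power = Φ(δ − 2.576) + Φ(−δ − 2.576) = Φ(-0.995) + Φ(-4.157) = 0.1599 + 0.0000 = 0.1600.

Power ≈ 0.160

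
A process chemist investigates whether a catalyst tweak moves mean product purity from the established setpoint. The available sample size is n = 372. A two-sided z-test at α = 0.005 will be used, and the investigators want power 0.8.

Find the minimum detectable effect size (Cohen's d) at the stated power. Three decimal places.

d ≈ 0.189

Required noncentrality: δ = z_{0.0025} + z_{0.20} = 2.807 + 0.842 = 3.649.
(The second rejection-region term Φ(−δ − z_{α/2}) is negligible and dropped.)
δ = d·√n ⇒ d = δ/√n = 3.649/√372 = 0.1892.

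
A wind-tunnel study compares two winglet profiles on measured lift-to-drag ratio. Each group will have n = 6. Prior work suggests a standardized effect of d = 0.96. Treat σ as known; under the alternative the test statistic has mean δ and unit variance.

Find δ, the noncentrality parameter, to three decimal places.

δ ≈ 1.663

The noncentrality parameter scales effect size by the design's sample-size factor: δ = d·√(n/2) = 0.96 × √(6/2) = 1.6628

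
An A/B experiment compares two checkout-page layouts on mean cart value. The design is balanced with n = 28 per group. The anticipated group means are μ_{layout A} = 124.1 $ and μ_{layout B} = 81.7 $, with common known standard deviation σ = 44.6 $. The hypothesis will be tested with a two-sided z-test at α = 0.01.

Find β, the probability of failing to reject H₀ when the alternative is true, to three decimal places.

β ≈ 0.163

Standardized effect: d = |μ_{layout A} − μ_{layout B}| / σ = |124.1 − 81.7| / 44.6 = 0.9507
Noncentrality parameter: δ = d·√(n/2) = 0.9507 × √(28/2) = 3.5571
Two-sided α = 0.01 → critical value z_{0.005} = 2.576.
Power = Φ(δ − 2.576) + Φ(−δ − 2.576) = Φ(0.981) + Φ(-6.133) = 0.8368 + 0.0000 = 0.8368.
Type II error: β = 1 − power = 1 − 0.8368 = 0.1632.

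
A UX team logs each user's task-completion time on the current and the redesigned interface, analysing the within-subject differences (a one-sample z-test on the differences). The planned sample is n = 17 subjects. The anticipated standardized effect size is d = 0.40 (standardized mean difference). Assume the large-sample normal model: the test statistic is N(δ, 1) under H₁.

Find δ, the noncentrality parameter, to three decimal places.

The noncentrality parameter scales effect size by the design's sample-size factor: δ = d·√n = 0.40 × √17 = 1.6492

δ ≈ 1.649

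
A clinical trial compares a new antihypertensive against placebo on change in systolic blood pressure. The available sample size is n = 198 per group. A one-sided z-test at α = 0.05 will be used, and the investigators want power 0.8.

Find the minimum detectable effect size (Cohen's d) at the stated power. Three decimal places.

Required noncentrality: δ = z_{0.05} + z_{0.20} = 1.645 + 0.842 = 2.486.
δ = d·√(n/2) ⇒ d = δ/√(n/2) = 2.486/√(198/2) = 0.2499.

d ≈ 0.250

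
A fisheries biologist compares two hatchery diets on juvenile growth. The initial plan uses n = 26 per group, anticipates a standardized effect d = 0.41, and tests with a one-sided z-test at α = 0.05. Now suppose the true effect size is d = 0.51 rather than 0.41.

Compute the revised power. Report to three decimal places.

With d = 0.51: δ = d·√(n/2) = 0.51 × √(26/2) = 1.8388. Critical value z_{0.05} = 1.645.
Revised power = P(Z > 1.645 − δ) = Φ(0.194) = 0.5769.

Power ≈ 0.577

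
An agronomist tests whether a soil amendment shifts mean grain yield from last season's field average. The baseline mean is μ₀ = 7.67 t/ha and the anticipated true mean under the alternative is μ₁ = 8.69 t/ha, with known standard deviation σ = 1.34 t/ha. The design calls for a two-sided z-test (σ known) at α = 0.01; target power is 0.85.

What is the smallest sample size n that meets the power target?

Standardized effect: d = |μ₁ − μ₀| / σ = |8.69 − 7.67| / 1.34 = 0.7612
Set Φ(δ − 2.576) = 0.85; then δ − 2.576 = Φ⁻¹(0.85) = 1.036, giving δ = 3.612.
(The Φ(−δ − z_{α/2}) term is vanishingly small for δ > 0 and is dropped in the standard sample-size formula.)
δ = d·√n ⇒ n = (δ/d)² = (3.612 / 0.7612)² = 22.52.
Round up to the next whole unit.

n = 23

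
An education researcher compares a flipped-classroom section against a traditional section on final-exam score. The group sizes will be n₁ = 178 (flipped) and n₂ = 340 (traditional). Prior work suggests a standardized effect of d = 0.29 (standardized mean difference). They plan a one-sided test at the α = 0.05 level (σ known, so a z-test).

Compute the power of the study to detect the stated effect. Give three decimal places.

Noncentrality parameter: δ = d / √(1/n₁ + 1/n₂) = 0.29 / √(1/178 + 1/340) = 3.1346
One-sided α = 0.05 → critical value z_{0.05} = 1.645.
Power = Φ(δ − 1.645) = Φ(1.490) = 0.9319.

Power ≈ 0.932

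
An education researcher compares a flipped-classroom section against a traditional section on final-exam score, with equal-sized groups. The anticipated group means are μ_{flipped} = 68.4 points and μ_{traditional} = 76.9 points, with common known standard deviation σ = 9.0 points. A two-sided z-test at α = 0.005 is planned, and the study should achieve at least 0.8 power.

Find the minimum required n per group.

Standardized effect: d = |μ_{flipped} − μ_{traditional}| / σ = |68.4 − 76.9| / 9.0 = 0.9444
For power 0.8 need Φ(δ − z_{0.0025}) = 0.8, so δ = z_{0.0025} + z_{0.20} = 2.807 + 0.842 = 3.649.
(Ignoring the negligible lower-tail rejection probability gives the usual closed-form inversion.)
δ = d·√(n/2) ⇒ n = 2(δ/d)² = 2 × (3.649 / 0.9444)² = 29.85.
Round up to the next whole unit.

n = 30 per group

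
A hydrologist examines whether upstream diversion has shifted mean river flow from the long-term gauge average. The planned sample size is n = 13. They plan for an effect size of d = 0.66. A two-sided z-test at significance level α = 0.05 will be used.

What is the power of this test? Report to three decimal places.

Power ≈ 0.663

Noncentrality parameter: δ = d·√n = 0.66 × √13 = 2.3797
Two-sided α = 0.05 → critical value z_{0.025} = 1.960.
Power = Φ(δ − 1.960) + Φ(−δ − 1.960) = Φ(0.420) + Φ(-4.340) = 0.6626 + 0.0000 = 0.6627.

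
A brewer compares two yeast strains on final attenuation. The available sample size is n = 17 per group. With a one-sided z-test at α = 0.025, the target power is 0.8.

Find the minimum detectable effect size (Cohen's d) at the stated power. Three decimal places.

Need Φ(δ − 1.960) = 0.8, so δ = 1.960 + 0.842 = 2.802.
δ = d·√(n/2) ⇒ d = δ/√(n/2) = 2.802/√(17/2) = 0.9609.

d ≈ 0.961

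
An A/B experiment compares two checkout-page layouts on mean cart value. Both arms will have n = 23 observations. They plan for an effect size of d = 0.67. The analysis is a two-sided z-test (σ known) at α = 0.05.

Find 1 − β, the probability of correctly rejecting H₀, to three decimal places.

Noncentrality parameter: λ = d·√(n/2) = 0.67 × √(23/2) = 2.2721
Critical value for a two-sided test at α = 0.05: z_{α/2} = 1.960.
Power = Φ(λ − 1.960) + Φ(−λ − 1.960) = Φ(0.312) + Φ(-4.232) = 0.6225 + 0.0000 = 0.6225.

Power ≈ 0.623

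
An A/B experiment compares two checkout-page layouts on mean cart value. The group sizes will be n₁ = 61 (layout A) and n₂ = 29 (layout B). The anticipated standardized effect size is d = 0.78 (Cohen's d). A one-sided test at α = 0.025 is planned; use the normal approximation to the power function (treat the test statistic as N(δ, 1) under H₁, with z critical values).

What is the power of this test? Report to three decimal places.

Noncentrality parameter: δ = d / √(1/n₁ + 1/n₂) = 0.78 / √(1/61 + 1/29) = 3.4581
One-sided α = 0.025 → critical value z_{0.025} = 1.960.
Power = Φ(δ − 1.960) = Φ(1.498) = 0.9330.

Power ≈ 0.933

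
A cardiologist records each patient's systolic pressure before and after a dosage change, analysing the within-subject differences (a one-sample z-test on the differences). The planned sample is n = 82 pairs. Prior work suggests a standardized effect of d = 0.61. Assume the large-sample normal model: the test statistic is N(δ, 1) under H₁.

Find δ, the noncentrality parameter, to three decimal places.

The noncentrality parameter scales effect size by the design's sample-size factor: δ = d·√n = 0.61 × √82 = 5.5238

δ ≈ 5.524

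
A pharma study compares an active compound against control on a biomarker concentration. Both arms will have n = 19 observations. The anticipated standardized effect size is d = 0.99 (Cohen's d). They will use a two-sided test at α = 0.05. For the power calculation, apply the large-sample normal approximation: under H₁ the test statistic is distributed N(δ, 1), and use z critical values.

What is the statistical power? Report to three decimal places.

Power ≈ 0.862

Noncentrality parameter: δ = d·√(n/2) = 0.99 × √(19/2) = 3.0514
Critical value for a two-sided test at α = 0.05: z_{α/2} = 1.960.
Power = Φ(δ − 1.960) + Φ(−δ − 1.960) = Φ(1.091) + Φ(-5.011) = 0.8625 + 0.0000 = 0.8625.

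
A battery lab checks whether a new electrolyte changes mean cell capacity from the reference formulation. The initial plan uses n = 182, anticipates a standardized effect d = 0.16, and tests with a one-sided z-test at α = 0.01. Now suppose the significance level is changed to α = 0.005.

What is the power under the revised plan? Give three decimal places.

δ = d·√n = 0.16 × √182 = 2.1585 (unchanged). New critical value: z_{0.005} = 2.576.
Revised power = P(Z > 2.576 − δ) = Φ(-0.417) = 0.3382.

Power ≈ 0.338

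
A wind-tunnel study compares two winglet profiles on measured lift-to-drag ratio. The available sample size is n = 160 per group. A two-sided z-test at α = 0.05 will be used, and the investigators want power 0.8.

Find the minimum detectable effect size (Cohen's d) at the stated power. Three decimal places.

Need Φ(δ − 1.960) = 0.8, so δ = 1.960 + 0.842 = 2.802.
(Lower-tail contribution to power is negligible for δ > 0.)
δ = d·√(n/2) ⇒ d = δ/√(n/2) = 2.802/√(160/2) = 0.3132.

d ≈ 0.313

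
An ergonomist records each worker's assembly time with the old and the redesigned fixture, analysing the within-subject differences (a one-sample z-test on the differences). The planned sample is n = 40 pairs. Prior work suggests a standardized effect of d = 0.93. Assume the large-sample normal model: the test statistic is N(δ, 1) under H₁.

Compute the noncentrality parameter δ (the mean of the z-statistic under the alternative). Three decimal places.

δ ≈ 5.882

The noncentrality parameter scales effect size by the design's sample-size factor: δ = d·√n = 0.93 × √40 = 5.8818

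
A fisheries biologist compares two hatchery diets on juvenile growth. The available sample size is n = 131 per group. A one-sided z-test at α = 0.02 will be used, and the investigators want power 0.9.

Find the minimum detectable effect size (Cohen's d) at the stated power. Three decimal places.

d ≈ 0.412

Required noncentrality: δ = z_{0.02} + z_{0.10} = 2.054 + 1.282 = 3.335.
δ = d·√(n/2) ⇒ d = δ/√(n/2) = 3.335/√(131/2) = 0.4121.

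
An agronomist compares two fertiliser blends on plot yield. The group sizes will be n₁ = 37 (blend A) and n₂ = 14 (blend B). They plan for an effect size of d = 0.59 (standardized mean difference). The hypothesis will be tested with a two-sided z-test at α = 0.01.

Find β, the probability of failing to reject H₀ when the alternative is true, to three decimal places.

Noncentrality parameter: δ = d / √(1/n₁ + 1/n₂) = 0.59 / √(1/37 + 1/14) = 1.8803
Critical value for a two-sided test at α = 0.01: z_{α/2} = 2.576.
Power = Φ(δ − 2.576) + Φ(−δ − 2.576) = Φ(-0.696) + Φ(-4.456) = 0.2434 + 0.0000 = 0.2434.
Type II error: β = 1 − power = 1 − 0.2434 = 0.7566.

β ≈ 0.757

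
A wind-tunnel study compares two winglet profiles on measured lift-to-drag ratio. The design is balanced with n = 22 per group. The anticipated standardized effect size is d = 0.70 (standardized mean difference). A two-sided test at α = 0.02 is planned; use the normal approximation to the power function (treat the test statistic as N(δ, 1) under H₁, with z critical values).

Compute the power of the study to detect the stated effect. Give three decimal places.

Power ≈ 0.498

Noncentrality parameter: δ = d·√(n/2) = 0.70 × √(22/2) = 2.3216
Critical value for a two-sided test at α = 0.02: z_{α/2} = 2.326.
Power = Φ(δ − 2.326) + Φ(−δ − 2.326) = Φ(-0.005) + Φ(-4.648) = 0.4981 + 0.0000 = 0.4981.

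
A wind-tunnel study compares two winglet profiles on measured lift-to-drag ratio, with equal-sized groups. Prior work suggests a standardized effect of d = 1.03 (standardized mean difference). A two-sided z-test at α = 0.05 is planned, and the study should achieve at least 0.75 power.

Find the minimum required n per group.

n = 14 per group

For power 0.75 need Φ(δ − z_{0.025}) = 0.75, so δ = z_{0.025} + z_{0.25} = 1.960 + 0.674 = 2.634.
(For δ > 0 the lower-tail rejection region contributes negligibly to power, so the one-term inversion is standard.)
δ = d·√(n/2) ⇒ n = 2(δ/d)² = 2 × (2.634 / 1.03)² = 13.08.
Rounding up, n = 14 per group.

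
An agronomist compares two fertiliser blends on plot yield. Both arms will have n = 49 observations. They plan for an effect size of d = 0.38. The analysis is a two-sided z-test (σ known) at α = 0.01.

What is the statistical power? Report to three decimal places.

Noncentrality parameter: δ = d·√(n/2) = 0.38 × √(49/2) = 1.8809
Two-sided α = 0.01 → critical value z_{0.005} = 2.576.
Power = Φ(δ − 2.576) + Φ(−δ − 2.576) = Φ(-0.695) + Φ(-4.457) = 0.2436 + 0.0000 = 0.2436.

Power ≈ 0.244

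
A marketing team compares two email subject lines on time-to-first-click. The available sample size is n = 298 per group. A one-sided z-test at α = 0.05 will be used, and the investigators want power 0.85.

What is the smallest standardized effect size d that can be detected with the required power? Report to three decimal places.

Need Φ(δ − 1.645) = 0.85, so δ = 1.645 + 1.036 = 2.681.
δ = d·√(n/2) ⇒ d = δ/√(n/2) = 2.681/√(298/2) = 0.2197.

d ≈ 0.220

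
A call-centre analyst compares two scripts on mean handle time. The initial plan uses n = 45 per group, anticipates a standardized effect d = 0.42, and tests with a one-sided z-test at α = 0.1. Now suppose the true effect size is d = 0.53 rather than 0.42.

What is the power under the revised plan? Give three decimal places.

With d = 0.53: δ = d·√(n/2) = 0.53 × √(45/2) = 2.5140. Critical value z_{0.1} = 1.282.
Revised power = Φ(δ − 1.282) = Φ(1.232) = 0.8911.

Power ≈ 0.891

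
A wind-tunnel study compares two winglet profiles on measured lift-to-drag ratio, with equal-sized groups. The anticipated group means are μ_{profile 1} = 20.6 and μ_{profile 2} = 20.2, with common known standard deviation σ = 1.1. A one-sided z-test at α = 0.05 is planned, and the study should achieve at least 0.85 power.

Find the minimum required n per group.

n = 109 per group

Standardized effect: d = |μ_{profile 1} − μ_{profile 2}| / σ = |20.6 − 20.2| / 1.1 = 0.3636
For power 0.85 need Φ(δ − z_{0.05}) = 0.85, so δ = z_{0.05} + z_{0.15} = 1.645 + 1.036 = 2.681.
δ = d·√(n/2) ⇒ n = 2(δ/d)² = 2 × (2.681 / 0.3636)² = 108.74.
Rounding up, n = 109 per group.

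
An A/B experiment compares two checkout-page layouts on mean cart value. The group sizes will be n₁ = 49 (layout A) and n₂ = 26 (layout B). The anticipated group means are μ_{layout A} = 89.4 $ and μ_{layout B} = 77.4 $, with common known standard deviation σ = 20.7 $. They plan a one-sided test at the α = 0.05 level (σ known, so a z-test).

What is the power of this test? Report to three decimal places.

Standardized effect: d = |μ_{layout A} − μ_{layout B}| / σ = |89.4 − 77.4| / 20.7 = 0.5797
Noncentrality parameter: δ = d / √(1/n₁ + 1/n₂) = 0.5797 / √(1/49 + 1/26) = 2.3893
Critical value for a one-sided test at α = 0.05: z_α = 1.645.
Power = Φ(δ − 1.645) = Φ(0.744) = 0.7717.

Power ≈ 0.772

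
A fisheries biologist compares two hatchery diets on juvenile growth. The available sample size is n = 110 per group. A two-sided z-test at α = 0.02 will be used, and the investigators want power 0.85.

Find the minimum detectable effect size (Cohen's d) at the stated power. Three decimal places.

Need Φ(δ − 2.326) = 0.85, so δ = 2.326 + 1.036 = 3.363.
(The second rejection-region term Φ(−δ − z_{α/2}) is negligible and dropped.)
δ = d·√(n/2) ⇒ d = δ/√(n/2) = 3.363/√(110/2) = 0.4534.

d ≈ 0.453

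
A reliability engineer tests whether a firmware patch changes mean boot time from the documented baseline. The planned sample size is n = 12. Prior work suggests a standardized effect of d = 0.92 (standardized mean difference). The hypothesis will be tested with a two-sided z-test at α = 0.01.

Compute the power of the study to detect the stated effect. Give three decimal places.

Noncentrality parameter: δ = d·√n = 0.92 × √12 = 3.1870
Critical value for a two-sided test at α = 0.01: z_{α/2} = 2.576.
Power = Φ(δ − 2.576) + Φ(−δ − 2.576) = Φ(0.611) + Φ(-5.763) = 0.7294 + 0.0000 = 0.7294.

Power ≈ 0.729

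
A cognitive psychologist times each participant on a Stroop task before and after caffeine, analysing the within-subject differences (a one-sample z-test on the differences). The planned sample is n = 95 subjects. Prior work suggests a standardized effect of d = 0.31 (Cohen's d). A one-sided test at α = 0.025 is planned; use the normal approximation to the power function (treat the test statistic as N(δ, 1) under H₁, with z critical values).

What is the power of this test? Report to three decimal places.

Power ≈ 0.856

Noncentrality parameter: δ = d·√n = 0.31 × √95 = 3.0215
One-sided α = 0.025 → critical value z_{0.025} = 1.960.
Power = P(Z > 1.960 − δ) = Φ(1.062) = 0.8558.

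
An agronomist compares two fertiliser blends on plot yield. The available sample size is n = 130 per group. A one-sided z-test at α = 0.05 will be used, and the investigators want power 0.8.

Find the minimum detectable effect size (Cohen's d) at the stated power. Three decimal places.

Required noncentrality: δ = z_{0.05} + z_{0.20} = 1.645 + 0.842 = 2.486.
δ = d·√(n/2) ⇒ d = δ/√(n/2) = 2.486/√(130/2) = 0.3084.

d ≈ 0.308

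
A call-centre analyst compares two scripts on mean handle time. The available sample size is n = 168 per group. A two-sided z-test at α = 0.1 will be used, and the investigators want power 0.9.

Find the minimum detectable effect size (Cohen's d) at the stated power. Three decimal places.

Need Φ(δ − 1.645) = 0.9, so δ = 1.645 + 1.282 = 2.926.
(Lower-tail contribution to power is negligible for δ > 0.)
δ = d·√(n/2) ⇒ d = δ/√(n/2) = 2.926/√(168/2) = 0.3193.

d ≈ 0.319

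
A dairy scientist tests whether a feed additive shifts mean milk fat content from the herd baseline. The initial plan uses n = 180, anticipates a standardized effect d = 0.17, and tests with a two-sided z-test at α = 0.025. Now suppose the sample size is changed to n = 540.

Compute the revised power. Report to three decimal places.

With n = 540: δ = d·√n = 0.17 × √540 = 3.9504. Critical value z_{0.0125} = 2.241.
Revised power = Φ(δ − 2.241) + Φ(−δ − 2.241) = Φ(1.709) + Φ(-6.192) = 0.9563 + 0.0000 = 0.9563.

Power ≈ 0.956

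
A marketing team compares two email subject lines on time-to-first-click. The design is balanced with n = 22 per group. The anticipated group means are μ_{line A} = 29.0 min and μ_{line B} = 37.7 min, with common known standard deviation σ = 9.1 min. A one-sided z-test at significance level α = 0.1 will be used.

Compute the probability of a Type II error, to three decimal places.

β ≈ 0.029

Standardized effect: d = |μ_{line A} − μ_{line B}| / σ = |29.0 − 37.7| / 9.1 = 0.9560
Noncentrality parameter: δ = d·√(n/2) = 0.9560 × √(22/2) = 3.1708
Critical value for a one-sided test at α = 0.1: z_α = 1.282.
Power = P(Z > 1.282 − δ) = Φ(1.889) = 0.9706.
Type II error: β = 1 − power = 1 − 0.9706 = 0.0294.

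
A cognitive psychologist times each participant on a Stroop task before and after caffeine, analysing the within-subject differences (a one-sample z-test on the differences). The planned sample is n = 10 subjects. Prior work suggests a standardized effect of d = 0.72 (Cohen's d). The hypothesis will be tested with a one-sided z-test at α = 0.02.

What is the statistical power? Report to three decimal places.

Noncentrality parameter: δ = d·√n = 0.72 × √10 = 2.2768
One-sided α = 0.02 → critical value z_{0.02} = 2.054.
Power = P(Z > 2.054 − δ) = Φ(0.223) = 0.5883.

Power ≈ 0.588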